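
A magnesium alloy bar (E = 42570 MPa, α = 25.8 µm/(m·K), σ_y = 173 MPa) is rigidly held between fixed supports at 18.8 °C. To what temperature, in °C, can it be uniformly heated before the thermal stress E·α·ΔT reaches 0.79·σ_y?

143 °C

E = 42570 MPa = 42.57 GPa.
E·α·ΔT = 136.7 MPa ⇒ ΔT = 136.7 / (42.57×10³ × 25.8×10⁻⁶) = 124.4 K.
T = 18.8 + 124.4 = 143.2 °C.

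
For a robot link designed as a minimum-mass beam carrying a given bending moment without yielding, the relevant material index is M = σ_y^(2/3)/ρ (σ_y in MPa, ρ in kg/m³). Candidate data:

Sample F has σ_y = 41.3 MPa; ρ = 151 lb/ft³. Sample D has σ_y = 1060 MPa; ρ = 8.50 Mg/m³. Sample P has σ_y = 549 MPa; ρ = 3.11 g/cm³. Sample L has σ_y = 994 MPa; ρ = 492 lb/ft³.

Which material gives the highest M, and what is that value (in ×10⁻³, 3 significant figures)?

Putting every candidate on a common basis:
  sample F: σ_y = 41.30 MPa, ρ = 2419 kg/m³
  sample D: σ_y = 1060 MPa, ρ = 8500 kg/m³
  sample P: σ_y = 549.0 MPa, ρ = 3110 kg/m³
  sample L: σ_y = 994.0 MPa, ρ = 7881 kg/m³
  sample P: M = 21.6×10⁻³
  sample L: M = 12.6×10⁻³
  sample D: M = 12.2×10⁻³
  sample F: M = 4.94×10⁻³
Sample P ranks first.

sample P, M = 21.6×10⁻³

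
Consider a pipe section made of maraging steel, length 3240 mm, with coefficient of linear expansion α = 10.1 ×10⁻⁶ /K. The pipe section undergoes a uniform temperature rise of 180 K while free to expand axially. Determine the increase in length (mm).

5.89 mm

ΔL = α·L₀·ΔT = 10.1×10⁻⁶ × 3240 mm × 180.0 K = 5.89 mm.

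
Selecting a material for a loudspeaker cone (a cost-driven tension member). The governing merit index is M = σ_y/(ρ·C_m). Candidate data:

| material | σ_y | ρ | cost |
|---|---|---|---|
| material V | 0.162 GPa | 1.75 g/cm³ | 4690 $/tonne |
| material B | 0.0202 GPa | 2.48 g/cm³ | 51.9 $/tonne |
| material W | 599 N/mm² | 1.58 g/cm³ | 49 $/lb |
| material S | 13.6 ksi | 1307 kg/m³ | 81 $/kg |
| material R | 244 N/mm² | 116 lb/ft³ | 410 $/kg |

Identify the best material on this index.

Convert each candidate to consistent units, then evaluate M:
  material V: σ_y = 162.0 MPa, ρ = 1750 kg/m³, cost = 4.690 $/kg
  material B: σ_y = 20.20 MPa, ρ = 2480 kg/m³, cost = 0.05190 $/kg
  material W: σ_y = 599.0 MPa, ρ = 1580 kg/m³, cost = 108.0 $/kg
  material S: σ_y = 93.77 MPa, ρ = 1307 kg/m³, cost = 81.00 $/kg
  material R: σ_y = 244.0 MPa, ρ = 1858 kg/m³, cost = 410.0 $/kg
  material B: M = 157 kN·m per $
  material V: M = 19.7 kN·m per $
  material W: M = 3.51 kN·m per $
  material S: M = 0.886 kN·m per $
  material R: M = 0.320 kN·m per $
Material B has the largest M.

material B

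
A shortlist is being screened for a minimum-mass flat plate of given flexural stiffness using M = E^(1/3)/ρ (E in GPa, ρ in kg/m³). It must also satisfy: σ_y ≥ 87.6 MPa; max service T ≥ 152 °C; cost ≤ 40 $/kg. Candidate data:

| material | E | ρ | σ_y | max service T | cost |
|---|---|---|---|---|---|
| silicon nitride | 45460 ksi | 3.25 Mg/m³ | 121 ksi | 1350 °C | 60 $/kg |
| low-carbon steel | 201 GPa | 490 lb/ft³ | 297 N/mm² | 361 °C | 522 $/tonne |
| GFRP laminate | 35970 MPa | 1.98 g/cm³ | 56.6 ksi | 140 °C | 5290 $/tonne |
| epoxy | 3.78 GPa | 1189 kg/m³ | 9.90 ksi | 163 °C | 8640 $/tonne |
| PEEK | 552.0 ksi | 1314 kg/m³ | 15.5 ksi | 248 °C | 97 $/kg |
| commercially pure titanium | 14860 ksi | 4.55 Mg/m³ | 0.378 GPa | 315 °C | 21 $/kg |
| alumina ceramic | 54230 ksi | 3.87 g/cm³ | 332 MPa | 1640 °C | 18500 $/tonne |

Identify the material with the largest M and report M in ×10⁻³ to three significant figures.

Screen on constraints: σ_y ≥ 87.6 MPa; max service T ≥ 152 °C; cost ≤ 40 $/kg. Survivors: low-carbon steel, commercially pure titanium, alumina ceramic.
After converting to SI:
  low-carbon steel: E = 201.0 GPa, ρ = 7849 kg/m³
  commercially pure titanium: E = 102.5 GPa, ρ = 4550 kg/m³
  alumina ceramic: E = 373.9 GPa, ρ = 3870 kg/m³
  alumina ceramic: M = 1.86×10⁻³
  commercially pure titanium: M = 1.03×10⁻³
  low-carbon steel: M = 0.746×10⁻³
Highest index: alumina ceramic.

alumina ceramic, M = 1.86×10⁻³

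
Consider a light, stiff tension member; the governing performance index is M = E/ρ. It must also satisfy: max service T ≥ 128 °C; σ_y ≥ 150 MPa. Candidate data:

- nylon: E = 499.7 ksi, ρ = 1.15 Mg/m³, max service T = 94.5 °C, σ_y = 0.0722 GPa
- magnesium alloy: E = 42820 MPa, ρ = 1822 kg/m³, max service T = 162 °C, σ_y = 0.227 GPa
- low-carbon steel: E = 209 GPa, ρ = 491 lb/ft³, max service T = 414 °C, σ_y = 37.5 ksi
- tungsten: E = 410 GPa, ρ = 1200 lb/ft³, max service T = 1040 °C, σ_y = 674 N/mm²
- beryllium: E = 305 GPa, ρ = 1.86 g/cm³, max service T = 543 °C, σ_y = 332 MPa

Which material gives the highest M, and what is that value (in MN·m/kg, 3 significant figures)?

beryllium, M = 164 MN·m/kg

Screen on constraints: max service T ≥ 128 °C; σ_y ≥ 150 MPa. Survivors: magnesium alloy, low-carbon steel, tungsten, beryllium.
After converting to SI:
  magnesium alloy: E = 42.82 GPa, ρ = 1822 kg/m³
  low-carbon steel: E = 209.0 GPa, ρ = 7865 kg/m³
  tungsten: E = 410.0 GPa, ρ = 19220 kg/m³
  beryllium: E = 305.0 GPa, ρ = 1860 kg/m³
  beryllium: M = 164 MN·m/kg
  low-carbon steel: M = 26.6 MN·m/kg
  magnesium alloy: M = 23.5 MN·m/kg
  tungsten: M = 21.3 MN·m/kg
Highest index: beryllium.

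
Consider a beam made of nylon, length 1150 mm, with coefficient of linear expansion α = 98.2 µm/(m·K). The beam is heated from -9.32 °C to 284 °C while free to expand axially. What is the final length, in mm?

1183.1 mm

ΔT = 284 − (-9.32) = 293.3 K.
ΔL = α·L₀·ΔT = 98.2×10⁻⁶ × 1150 mm × 293.3 K = 33.1 mm.
L = L₀ + ΔL = 1150 + 33.1 = 1183.1 mm.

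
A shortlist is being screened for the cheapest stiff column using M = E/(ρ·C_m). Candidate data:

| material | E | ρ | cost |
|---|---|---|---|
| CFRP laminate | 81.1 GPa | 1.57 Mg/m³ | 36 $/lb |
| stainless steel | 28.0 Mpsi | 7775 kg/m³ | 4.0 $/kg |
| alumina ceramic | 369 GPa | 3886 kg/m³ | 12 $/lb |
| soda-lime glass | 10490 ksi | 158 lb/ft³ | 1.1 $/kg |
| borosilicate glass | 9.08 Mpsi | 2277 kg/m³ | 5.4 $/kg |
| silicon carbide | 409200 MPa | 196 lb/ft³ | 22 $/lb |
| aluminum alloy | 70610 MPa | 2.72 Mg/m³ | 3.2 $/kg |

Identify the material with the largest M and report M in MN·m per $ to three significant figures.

soda-lime glass, M = 26.0 MN·m per $

Convert each candidate to consistent units, then evaluate M:
  CFRP laminate: E = 81.10 GPa, ρ = 1570 kg/m³, cost = 79.37 $/kg
  stainless steel: E = 193.1 GPa, ρ = 7775 kg/m³, cost = 4.000 $/kg
  alumina ceramic: E = 369.0 GPa, ρ = 3886 kg/m³, cost = 26.46 $/kg
  soda-lime glass: E = 72.33 GPa, ρ = 2531 kg/m³, cost = 1.100 $/kg
  borosilicate glass: E = 62.60 GPa, ρ = 2277 kg/m³, cost = 5.400 $/kg
  silicon carbide: E = 409.2 GPa, ρ = 3140 kg/m³, cost = 48.50 $/kg
  aluminum alloy: E = 70.61 GPa, ρ = 2720 kg/m³, cost = 3.200 $/kg
  soda-lime glass: M = 26.0 MN·m per $
  aluminum alloy: M = 8.11 MN·m per $
  stainless steel: M = 6.21 MN·m per $
  borosilicate glass: M = 5.09 MN·m per $
  alumina ceramic: M = 3.59 MN·m per $
  silicon carbide: M = 2.69 MN·m per $
  CFRP laminate: M = 0.651 MN·m per $
The maximum is for soda-lime glass.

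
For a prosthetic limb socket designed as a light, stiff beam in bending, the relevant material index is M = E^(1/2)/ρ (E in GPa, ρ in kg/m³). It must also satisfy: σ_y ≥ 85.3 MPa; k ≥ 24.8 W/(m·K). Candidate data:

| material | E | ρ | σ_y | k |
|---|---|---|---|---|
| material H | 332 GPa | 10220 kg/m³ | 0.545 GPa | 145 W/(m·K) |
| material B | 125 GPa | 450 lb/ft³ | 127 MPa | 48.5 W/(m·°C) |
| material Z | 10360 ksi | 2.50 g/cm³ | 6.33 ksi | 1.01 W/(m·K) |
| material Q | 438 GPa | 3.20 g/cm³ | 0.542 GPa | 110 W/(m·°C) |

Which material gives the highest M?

material Q

Screen on constraints: σ_y ≥ 85.3 MPa; k ≥ 24.8 W/(m·K). Survivors: material H, material B, material Q.
In SI units:
  material H: E = 332.0 GPa, ρ = 10220 kg/m³
  material B: E = 125.0 GPa, ρ = 7208 kg/m³
  material Q: E = 438.0 GPa, ρ = 3200 kg/m³
  material Q: M = 6.54×10⁻³
  material H: M = 1.78×10⁻³
  material B: M = 1.55×10⁻³
Material Q has the largest M.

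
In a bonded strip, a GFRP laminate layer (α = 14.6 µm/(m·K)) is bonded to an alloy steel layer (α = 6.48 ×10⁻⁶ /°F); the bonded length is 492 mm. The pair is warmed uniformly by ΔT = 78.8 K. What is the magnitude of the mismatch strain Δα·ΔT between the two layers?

2.31×10⁻⁴

alloy steel: α = 6.48×10⁻⁶/°F × 9/5 = 11.7×10⁻⁶/K.
Δα = |14.6 − 11.7|×10⁻⁶/K = 2.94×10⁻⁶/K.
Mismatch strain = Δα·ΔT = 2.94×10⁻⁶ × 78.8 = 2.31×10⁻⁴.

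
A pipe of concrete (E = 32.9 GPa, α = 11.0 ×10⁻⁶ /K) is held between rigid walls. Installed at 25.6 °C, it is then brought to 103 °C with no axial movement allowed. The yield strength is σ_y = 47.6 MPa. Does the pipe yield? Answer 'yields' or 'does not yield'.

does not yield

ΔT = 77.40 K. Constrained thermal stress σ = E·α·ΔT = 32.90×10³ MPa × 11.0×10⁻⁶ × 77.40 = 28.0 MPa (compressive).
Compare to σ_y = 47.6 MPa: σ < σ_y, so it does not yield.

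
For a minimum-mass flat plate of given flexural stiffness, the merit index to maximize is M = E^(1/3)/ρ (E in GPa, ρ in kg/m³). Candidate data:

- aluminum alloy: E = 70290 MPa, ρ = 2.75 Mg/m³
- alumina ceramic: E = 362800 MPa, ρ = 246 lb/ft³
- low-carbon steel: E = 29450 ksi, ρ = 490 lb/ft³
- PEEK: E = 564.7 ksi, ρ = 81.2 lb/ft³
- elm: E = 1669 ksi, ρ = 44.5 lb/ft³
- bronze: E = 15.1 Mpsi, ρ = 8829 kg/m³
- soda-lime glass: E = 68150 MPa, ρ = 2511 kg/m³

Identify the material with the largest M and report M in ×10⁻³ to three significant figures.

elm, M = 3.17×10⁻³

After converting to SI:
  aluminum alloy: E = 70.29 GPa, ρ = 2750 kg/m³
  alumina ceramic: E = 362.8 GPa, ρ = 3941 kg/m³
  low-carbon steel: E = 203.1 GPa, ρ = 7849 kg/m³
  PEEK: E = 3.893 GPa, ρ = 1301 kg/m³
  elm: E = 11.51 GPa, ρ = 712.8 kg/m³
  bronze: E = 104.1 GPa, ρ = 8829 kg/m³
  soda-lime glass: E = 68.15 GPa, ρ = 2511 kg/m³
  elm: M = 3.17×10⁻³
  alumina ceramic: M = 1.81×10⁻³
  soda-lime glass: M = 1.63×10⁻³
  aluminum alloy: M = 1.50×10⁻³
  PEEK: M = 1.21×10⁻³
  low-carbon steel: M = 0.749×10⁻³
  bronze: M = 0.533×10⁻³
The maximum is for elm.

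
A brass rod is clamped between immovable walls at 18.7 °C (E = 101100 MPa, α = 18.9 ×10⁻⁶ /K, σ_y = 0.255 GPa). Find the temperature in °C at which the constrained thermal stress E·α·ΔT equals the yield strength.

E = 101100 MPa = 101.1 GPa.
σ_y = 0.255 GPa = 255.0 MPa.
E·α·ΔT = 255.0 MPa ⇒ ΔT = 255.0 / (101.1×10³ × 18.9×10⁻⁶) = 133.5 K.
T = 18.7 + 133.5 = 152.2 °C.

152 °C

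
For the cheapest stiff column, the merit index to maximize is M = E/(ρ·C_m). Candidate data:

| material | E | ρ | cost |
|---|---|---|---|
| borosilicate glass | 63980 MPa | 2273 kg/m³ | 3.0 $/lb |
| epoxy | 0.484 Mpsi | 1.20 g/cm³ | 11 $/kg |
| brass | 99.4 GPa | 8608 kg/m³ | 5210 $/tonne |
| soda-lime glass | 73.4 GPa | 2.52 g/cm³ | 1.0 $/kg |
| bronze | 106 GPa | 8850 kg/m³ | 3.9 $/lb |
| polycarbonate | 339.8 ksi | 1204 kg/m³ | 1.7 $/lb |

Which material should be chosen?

soda-lime glass

Putting every candidate on a common basis:
  borosilicate glass: E = 63.98 GPa, ρ = 2273 kg/m³, cost = 6.614 $/kg
  epoxy: E = 3.337 GPa, ρ = 1200 kg/m³, cost = 11.00 $/kg
  brass: E = 99.40 GPa, ρ = 8608 kg/m³, cost = 5.210 $/kg
  soda-lime glass: E = 73.40 GPa, ρ = 2520 kg/m³, cost = 1.000 $/kg
  bronze: E = 106.0 GPa, ρ = 8850 kg/m³, cost = 8.598 $/kg
  polycarbonate: E = 2.343 GPa, ρ = 1204 kg/m³, cost = 3.748 $/kg
  soda-lime glass: M = 29.1 MN·m per $
  borosilicate glass: M = 4.26 MN·m per $
  brass: M = 2.22 MN·m per $
  bronze: M = 1.39 MN·m per $
  polycarbonate: M = 0.519 MN·m per $
  epoxy: M = 0.253 MN·m per $
Soda-lime glass has the largest M.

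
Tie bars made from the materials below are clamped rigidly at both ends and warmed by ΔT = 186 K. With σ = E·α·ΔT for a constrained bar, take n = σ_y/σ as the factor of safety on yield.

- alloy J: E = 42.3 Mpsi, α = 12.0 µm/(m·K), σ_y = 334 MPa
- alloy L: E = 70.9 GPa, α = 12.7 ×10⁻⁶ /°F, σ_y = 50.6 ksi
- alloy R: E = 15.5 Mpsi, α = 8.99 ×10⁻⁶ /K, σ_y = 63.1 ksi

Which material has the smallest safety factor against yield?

alloy J

With everything in SI (GPa, ×10⁻⁶/K, MPa):
  alloy J: E = 291.6, α = 12.0, σ_y = 334.0 → σ = 651 MPa, n = 0.513
  alloy L: E = 70.90, α = 22.9, σ_y = 348.9 → σ = 301 MPa, n = 1.16
  alloy R: E = 106.9, α = 8.99, σ_y = 435.1 → σ = 179 MPa, n = 2.43
Alloy J has the lowest safety factor, n = 0.513.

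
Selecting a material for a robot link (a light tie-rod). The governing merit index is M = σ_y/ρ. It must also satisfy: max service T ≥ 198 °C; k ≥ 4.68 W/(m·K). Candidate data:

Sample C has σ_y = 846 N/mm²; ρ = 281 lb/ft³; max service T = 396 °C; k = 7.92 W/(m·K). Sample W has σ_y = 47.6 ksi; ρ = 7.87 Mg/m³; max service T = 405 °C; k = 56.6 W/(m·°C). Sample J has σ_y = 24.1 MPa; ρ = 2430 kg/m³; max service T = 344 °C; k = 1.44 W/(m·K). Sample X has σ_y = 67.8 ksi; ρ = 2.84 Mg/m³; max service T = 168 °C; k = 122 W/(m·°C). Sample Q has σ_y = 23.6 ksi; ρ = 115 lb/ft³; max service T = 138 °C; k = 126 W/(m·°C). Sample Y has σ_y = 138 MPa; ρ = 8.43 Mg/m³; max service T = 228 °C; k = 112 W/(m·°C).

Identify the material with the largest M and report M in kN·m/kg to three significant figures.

Screen on constraints: max service T ≥ 198 °C; k ≥ 4.68 W/(m·K). Survivors: sample C, sample W, sample Y.
After converting to SI:
  sample C: σ_y = 846.0 MPa, ρ = 4501 kg/m³
  sample W: σ_y = 328.2 MPa, ρ = 7870 kg/m³
  sample Y: σ_y = 138.0 MPa, ρ = 8430 kg/m³
  sample C: M = 188 kN·m/kg
  sample W: M = 41.7 kN·m/kg
  sample Y: M = 16.4 kN·m/kg
Sample C has the largest M.

sample C, M = 188 kN·m/kg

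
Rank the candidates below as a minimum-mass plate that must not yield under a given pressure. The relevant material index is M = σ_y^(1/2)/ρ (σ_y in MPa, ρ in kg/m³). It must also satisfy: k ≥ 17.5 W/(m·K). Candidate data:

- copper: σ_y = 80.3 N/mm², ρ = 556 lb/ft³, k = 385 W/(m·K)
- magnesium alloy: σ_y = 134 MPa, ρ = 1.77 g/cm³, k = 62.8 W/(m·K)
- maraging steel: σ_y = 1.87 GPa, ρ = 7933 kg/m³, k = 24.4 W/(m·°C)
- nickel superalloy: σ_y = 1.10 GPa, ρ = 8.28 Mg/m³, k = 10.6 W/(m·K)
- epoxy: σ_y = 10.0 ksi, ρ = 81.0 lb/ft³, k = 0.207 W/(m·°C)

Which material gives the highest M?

Screen on constraints: k ≥ 17.5 W/(m·K). Survivors: copper, magnesium alloy, maraging steel.
Normalizing units and computing the index:
  copper: σ_y = 80.30 MPa, ρ = 8906 kg/m³
  magnesium alloy: σ_y = 134.0 MPa, ρ = 1770 kg/m³
  maraging steel: σ_y = 1870 MPa, ρ = 7933 kg/m³
  magnesium alloy: M = 6.54×10⁻³
  maraging steel: M = 5.45×10⁻³
  copper: M = 1.01×10⁻³
Magnesium alloy ranks first.

magnesium alloy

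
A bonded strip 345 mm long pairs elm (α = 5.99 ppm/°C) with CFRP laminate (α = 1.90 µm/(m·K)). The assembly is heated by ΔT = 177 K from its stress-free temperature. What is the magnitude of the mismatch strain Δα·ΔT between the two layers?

7.24×10⁻⁴

Δα = |5.99 − 1.90|×10⁻⁶/K = 4.09×10⁻⁶/K.
Mismatch strain = Δα·ΔT = 4.09×10⁻⁶ × 177.0 = 7.24×10⁻⁴.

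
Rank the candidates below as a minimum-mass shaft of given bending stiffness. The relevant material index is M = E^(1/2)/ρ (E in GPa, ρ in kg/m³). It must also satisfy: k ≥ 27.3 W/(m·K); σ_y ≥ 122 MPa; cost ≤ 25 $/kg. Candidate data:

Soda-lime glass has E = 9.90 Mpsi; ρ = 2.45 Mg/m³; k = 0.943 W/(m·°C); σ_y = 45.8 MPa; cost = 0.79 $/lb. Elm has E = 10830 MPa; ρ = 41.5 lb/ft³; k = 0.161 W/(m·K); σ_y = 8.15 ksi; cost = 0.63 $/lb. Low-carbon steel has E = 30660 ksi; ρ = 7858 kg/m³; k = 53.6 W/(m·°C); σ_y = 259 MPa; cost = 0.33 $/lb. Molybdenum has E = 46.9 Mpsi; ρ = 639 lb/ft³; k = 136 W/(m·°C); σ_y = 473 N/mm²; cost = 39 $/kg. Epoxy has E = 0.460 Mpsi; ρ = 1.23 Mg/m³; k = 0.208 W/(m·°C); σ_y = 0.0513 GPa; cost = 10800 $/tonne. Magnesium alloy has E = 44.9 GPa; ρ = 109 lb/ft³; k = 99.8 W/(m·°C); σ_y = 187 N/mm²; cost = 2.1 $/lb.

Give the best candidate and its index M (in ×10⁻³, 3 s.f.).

magnesium alloy, M = 3.84×10⁻³

Screen on constraints: k ≥ 27.3 W/(m·K); σ_y ≥ 122 MPa; cost ≤ 25 $/kg. Survivors: low-carbon steel, magnesium alloy.
Putting every candidate on a common basis:
  low-carbon steel: E = 211.4 GPa, ρ = 7858 kg/m³
  magnesium alloy: E = 44.90 GPa, ρ = 1746 kg/m³
  magnesium alloy: M = 3.84×10⁻³
  low-carbon steel: M = 1.85×10⁻³
Highest index: magnesium alloy.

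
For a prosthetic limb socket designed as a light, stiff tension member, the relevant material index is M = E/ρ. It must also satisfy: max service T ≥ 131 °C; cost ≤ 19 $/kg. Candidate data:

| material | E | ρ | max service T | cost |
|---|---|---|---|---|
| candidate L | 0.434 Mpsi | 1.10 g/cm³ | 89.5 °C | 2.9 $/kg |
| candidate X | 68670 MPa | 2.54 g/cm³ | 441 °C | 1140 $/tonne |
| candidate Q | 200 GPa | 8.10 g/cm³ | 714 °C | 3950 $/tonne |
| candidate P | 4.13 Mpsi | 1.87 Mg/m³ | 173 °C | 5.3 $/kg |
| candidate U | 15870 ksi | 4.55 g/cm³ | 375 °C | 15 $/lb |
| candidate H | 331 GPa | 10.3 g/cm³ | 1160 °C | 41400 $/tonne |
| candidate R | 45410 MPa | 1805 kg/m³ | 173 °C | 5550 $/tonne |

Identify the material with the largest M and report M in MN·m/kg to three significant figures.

Screen on constraints: max service T ≥ 131 °C; cost ≤ 19 $/kg. Survivors: candidate X, candidate Q, candidate P, candidate R.
In SI units:
  candidate X: E = 68.67 GPa, ρ = 2540 kg/m³
  candidate Q: E = 200.0 GPa, ρ = 8100 kg/m³
  candidate P: E = 28.48 GPa, ρ = 1870 kg/m³
  candidate R: E = 45.41 GPa, ρ = 1805 kg/m³
  candidate X: M = 27.0 MN·m/kg
  candidate R: M = 25.2 MN·m/kg
  candidate Q: M = 24.7 MN·m/kg
  candidate P: M = 15.2 MN·m/kg
The maximum is for candidate X.

candidate X, M = 27.0 MN·m/kg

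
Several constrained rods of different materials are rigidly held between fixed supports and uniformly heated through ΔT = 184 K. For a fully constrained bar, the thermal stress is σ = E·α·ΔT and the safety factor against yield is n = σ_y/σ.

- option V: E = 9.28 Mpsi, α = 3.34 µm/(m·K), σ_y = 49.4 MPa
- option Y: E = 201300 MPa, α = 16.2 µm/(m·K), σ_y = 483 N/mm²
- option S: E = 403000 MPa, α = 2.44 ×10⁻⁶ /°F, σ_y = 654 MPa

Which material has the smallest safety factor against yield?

In consistent units (E in GPa, α in ×10⁻⁶/K, σ_y in MPa):
  option V: E = 63.98, α = 3.34, σ_y = 49.40 → σ = 39.3 MPa, n = 1.26
  option Y: E = 201.3, α = 16.2, σ_y = 483.0 → σ = 600 MPa, n = 0.805
  option S: E = 403.0, α = 4.39, σ_y = 654.0 → σ = 326 MPa, n = 2.01
Smallest n: option Y with n = 0.805.

option Y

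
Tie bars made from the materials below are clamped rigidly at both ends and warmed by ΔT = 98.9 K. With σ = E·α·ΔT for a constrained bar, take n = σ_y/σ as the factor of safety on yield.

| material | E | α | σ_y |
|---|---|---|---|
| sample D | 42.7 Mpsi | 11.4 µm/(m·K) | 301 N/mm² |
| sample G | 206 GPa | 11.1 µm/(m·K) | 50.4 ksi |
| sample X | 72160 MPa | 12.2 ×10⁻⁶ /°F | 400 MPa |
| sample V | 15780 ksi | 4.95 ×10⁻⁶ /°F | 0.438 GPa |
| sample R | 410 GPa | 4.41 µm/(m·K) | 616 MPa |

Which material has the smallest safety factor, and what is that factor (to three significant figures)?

sample D, n = 0.907

With everything in SI (GPa, ×10⁻⁶/K, MPa):
  sample D: E = 294.4, α = 11.4, σ_y = 301.0 → σ = 332 MPa, n = 0.907
  sample G: E = 206.0, α = 11.1, σ_y = 347.5 → σ = 226 MPa, n = 1.54
  sample X: E = 72.16, α = 22.0, σ_y = 400.0 → σ = 157 MPa, n = 2.55
  sample V: E = 108.8, α = 8.91, σ_y = 438.0 → σ = 95.9 MPa, n = 4.57
  sample R: E = 410.0, α = 4.41, σ_y = 616.0 → σ = 179 MPa, n = 3.44
The minimum is sample D at n = 0.907.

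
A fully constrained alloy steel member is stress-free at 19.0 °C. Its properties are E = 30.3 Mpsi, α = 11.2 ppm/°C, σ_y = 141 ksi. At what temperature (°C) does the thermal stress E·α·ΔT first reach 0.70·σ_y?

310 °C

E = 30.3 Mpsi = 208.9 GPa.
σ_y = 141 ksi = 972.2 MPa.
E·α·ΔT = 680.5 MPa ⇒ ΔT = 680.5 / (208.9×10³ × 11.2×10⁻⁶) = 290.8 K.
T = 19.0 + 290.8 = 309.8 °C.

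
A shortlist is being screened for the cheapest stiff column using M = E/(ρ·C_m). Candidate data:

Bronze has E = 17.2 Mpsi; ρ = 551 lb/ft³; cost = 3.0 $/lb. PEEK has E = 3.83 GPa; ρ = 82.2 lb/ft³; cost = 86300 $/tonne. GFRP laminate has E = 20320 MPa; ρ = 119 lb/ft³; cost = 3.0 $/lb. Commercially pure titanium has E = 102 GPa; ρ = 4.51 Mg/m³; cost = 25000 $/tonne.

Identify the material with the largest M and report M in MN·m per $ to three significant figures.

Putting every candidate on a common basis:
  bronze: E = 118.6 GPa, ρ = 8826 kg/m³, cost = 6.614 $/kg
  PEEK: E = 3.830 GPa, ρ = 1317 kg/m³, cost = 86.30 $/kg
  GFRP laminate: E = 20.32 GPa, ρ = 1906 kg/m³, cost = 6.614 $/kg
  commercially pure titanium: E = 102.0 GPa, ρ = 4510 kg/m³, cost = 25.00 $/kg
  bronze: M = 2.03 MN·m per $
  GFRP laminate: M = 1.61 MN·m per $
  commercially pure titanium: M = 0.905 MN·m per $
  PEEK: M = 0.0337 MN·m per $
The maximum is for bronze.

bronze, M = 2.03 MN·m per $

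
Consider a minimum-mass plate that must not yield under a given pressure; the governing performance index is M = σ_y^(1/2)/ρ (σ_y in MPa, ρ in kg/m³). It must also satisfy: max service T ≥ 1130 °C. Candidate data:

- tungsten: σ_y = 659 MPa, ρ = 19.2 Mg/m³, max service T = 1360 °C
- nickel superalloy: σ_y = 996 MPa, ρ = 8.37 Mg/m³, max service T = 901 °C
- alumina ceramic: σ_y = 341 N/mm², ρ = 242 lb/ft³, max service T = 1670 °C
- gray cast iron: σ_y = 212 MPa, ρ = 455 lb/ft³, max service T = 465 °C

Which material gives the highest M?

Screen on constraints: max service T ≥ 1130 °C. Survivors: tungsten, alumina ceramic.
After converting to SI:
  tungsten: σ_y = 659.0 MPa, ρ = 19200 kg/m³
  alumina ceramic: σ_y = 341.0 MPa, ρ = 3876 kg/m³
  alumina ceramic: M = 4.76×10⁻³
  tungsten: M = 1.34×10⁻³
Alumina ceramic has the largest M.

alumina ceramic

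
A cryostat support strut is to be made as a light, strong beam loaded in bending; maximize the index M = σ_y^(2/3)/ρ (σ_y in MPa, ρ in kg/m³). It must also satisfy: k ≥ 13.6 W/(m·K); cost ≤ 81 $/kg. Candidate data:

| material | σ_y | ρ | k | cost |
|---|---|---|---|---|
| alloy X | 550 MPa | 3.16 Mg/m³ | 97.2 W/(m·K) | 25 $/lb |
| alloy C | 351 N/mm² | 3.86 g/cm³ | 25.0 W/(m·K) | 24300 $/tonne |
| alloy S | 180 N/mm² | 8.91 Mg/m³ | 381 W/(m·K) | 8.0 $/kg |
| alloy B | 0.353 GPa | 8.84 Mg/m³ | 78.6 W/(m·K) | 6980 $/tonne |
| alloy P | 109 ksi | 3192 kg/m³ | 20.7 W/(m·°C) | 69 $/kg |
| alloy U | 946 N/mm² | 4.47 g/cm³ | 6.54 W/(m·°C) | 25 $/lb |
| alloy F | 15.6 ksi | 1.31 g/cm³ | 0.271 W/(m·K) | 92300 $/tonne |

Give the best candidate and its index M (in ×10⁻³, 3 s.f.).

Screen on constraints: k ≥ 13.6 W/(m·K); cost ≤ 81 $/kg. Survivors: alloy X, alloy C, alloy S, alloy B, alloy P.
After converting to SI:
  alloy X: σ_y = 550.0 MPa, ρ = 3160 kg/m³
  alloy C: σ_y = 351.0 MPa, ρ = 3860 kg/m³
  alloy S: σ_y = 180.0 MPa, ρ = 8910 kg/m³
  alloy B: σ_y = 353.0 MPa, ρ = 8840 kg/m³
  alloy P: σ_y = 751.5 MPa, ρ = 3192 kg/m³
  alloy P: M = 25.9×10⁻³
  alloy X: M = 21.2×10⁻³
  alloy C: M = 12.9×10⁻³
  alloy B: M = 5.65×10⁻³
  alloy S: M = 3.58×10⁻³
Alloy P ranks first.

alloy P, M = 25.9×10⁻³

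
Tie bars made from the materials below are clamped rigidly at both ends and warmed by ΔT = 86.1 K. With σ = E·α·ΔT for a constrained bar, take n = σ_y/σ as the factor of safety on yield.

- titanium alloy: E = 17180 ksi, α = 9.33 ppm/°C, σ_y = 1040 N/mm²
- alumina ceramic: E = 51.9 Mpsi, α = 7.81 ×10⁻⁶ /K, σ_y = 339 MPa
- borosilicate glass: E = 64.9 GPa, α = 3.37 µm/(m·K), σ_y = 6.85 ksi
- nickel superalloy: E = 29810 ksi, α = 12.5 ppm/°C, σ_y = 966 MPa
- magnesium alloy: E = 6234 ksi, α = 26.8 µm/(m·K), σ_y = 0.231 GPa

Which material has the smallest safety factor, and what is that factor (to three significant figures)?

alumina ceramic, n = 1.41

Converting E to GPa, α to ×10⁻⁶/K, σ_y to MPa, then σ and n for each:
  titanium alloy: E = 118.5, α = 9.33, σ_y = 1040 → σ = 95.2 MPa, n = 10.9
  alumina ceramic: E = 357.8, α = 7.81, σ_y = 339.0 → σ = 241 MPa, n = 1.41
  borosilicate glass: E = 64.90, α = 3.37, σ_y = 47.23 → σ = 18.8 MPa, n = 2.51
  nickel superalloy: E = 205.5, α = 12.5, σ_y = 966.0 → σ = 221 MPa, n = 4.37
  magnesium alloy: E = 42.98, α = 26.8, σ_y = 231.0 → σ = 99.2 MPa, n = 2.33
Alumina ceramic has the lowest safety factor, n = 1.41.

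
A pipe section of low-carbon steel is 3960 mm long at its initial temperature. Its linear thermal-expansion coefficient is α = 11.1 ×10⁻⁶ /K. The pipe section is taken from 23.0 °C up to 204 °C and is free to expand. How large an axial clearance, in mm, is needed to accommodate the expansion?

ΔT = 204 − 23.0 = 181.0 K.
ΔL = α·L₀·ΔT = 11.1×10⁻⁶ × 3960 mm × 181.0 K = 7.96 mm.

7.96 mm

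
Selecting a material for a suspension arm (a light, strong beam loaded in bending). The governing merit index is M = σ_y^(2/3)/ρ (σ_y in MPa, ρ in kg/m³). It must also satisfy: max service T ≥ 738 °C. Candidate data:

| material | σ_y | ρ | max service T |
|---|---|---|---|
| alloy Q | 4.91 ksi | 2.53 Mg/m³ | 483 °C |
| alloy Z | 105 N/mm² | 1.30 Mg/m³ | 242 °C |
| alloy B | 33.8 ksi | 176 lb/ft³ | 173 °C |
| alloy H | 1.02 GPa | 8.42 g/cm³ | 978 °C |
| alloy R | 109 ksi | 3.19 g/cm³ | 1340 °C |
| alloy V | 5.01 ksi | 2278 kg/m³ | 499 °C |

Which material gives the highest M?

alloy R

Screen on constraints: max service T ≥ 738 °C. Survivors: alloy H, alloy R.
In SI units:
  alloy H: σ_y = 1020 MPa, ρ = 8420 kg/m³
  alloy R: σ_y = 751.5 MPa, ρ = 3190 kg/m³
  alloy R: M = 25.9×10⁻³
  alloy H: M = 12.0×10⁻³
Alloy R has the largest M.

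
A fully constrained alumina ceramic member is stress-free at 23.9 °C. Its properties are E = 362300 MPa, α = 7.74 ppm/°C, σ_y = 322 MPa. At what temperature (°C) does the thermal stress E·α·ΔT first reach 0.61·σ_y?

E = 362300 MPa = 362.3 GPa.
E·α·ΔT = 196.4 MPa ⇒ ΔT = 196.4 / (362.3×10³ × 7.74×10⁻⁶) = 70.04 K.
T = 23.9 + 70.04 = 93.94 °C.

93.9 °C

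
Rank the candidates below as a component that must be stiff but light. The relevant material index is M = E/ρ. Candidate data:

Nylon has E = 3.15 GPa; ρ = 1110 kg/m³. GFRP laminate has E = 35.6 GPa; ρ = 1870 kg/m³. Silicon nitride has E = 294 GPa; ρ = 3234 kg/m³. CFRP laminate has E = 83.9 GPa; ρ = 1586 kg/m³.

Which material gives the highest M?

Evaluate M for each candidate:
  silicon nitride: M = 90.9 MN·m/kg
  CFRP laminate: M = 52.9 MN·m/kg
  GFRP laminate: M = 19.0 MN·m/kg
  nylon: M = 2.84 MN·m/kg
Highest index: silicon nitride.

silicon nitride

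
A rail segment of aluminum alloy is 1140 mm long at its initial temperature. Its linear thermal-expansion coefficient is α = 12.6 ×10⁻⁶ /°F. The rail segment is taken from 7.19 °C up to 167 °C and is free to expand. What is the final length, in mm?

1144.1 mm

Convert α: 12.6×10⁻⁶/°F × (9/5) = 22.7×10⁻⁶/K.
ΔT = 167 − 7.19 = 159.8 K.
ΔL = α·L₀·ΔT = 22.7×10⁻⁶ × 1140 mm × 159.8 K = 4.13 mm.
L = L₀ + ΔL = 1140 + 4.13 = 1144.1 mm.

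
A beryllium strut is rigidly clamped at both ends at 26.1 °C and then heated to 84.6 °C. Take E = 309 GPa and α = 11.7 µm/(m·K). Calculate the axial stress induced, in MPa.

211 MPa

ΔT = 58.50 K. Constrained thermal stress σ = E·α·ΔT = 309.0×10³ MPa × 11.7×10⁻⁶ × 58.50 = 211 MPa (compressive).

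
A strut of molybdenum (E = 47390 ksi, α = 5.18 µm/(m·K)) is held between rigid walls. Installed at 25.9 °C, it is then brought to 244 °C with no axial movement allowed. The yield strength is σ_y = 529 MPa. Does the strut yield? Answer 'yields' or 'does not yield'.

does not yield

E = 47390 ksi = 326.7 GPa.
ΔT = 218.1 K. Constrained thermal stress σ = E·α·ΔT = 326.7×10³ MPa × 5.18×10⁻⁶ × 218.1 = 369 MPa (compressive).
Compare to σ_y = 529 MPa: σ < σ_y, so it does not yield.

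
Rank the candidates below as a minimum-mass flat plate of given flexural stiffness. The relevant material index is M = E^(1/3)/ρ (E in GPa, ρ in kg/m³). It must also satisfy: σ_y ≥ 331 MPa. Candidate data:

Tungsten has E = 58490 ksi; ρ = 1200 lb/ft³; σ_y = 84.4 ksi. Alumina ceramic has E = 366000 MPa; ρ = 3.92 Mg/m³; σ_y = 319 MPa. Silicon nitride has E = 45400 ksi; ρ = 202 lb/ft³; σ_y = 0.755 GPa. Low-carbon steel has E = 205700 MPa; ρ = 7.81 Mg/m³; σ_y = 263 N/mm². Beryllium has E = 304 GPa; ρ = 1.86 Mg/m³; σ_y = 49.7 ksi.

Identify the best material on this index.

Screen on constraints: σ_y ≥ 331 MPa. Survivors: tungsten, silicon nitride, beryllium.
Normalizing units and computing the index:
  tungsten: E = 403.3 GPa, ρ = 19220 kg/m³
  silicon nitride: E = 313.0 GPa, ρ = 3236 kg/m³
  beryllium: E = 304.0 GPa, ρ = 1860 kg/m³
  beryllium: M = 3.62×10⁻³
  silicon nitride: M = 2.10×10⁻³
  tungsten: M = 0.384×10⁻³
Beryllium has the largest M.

beryllium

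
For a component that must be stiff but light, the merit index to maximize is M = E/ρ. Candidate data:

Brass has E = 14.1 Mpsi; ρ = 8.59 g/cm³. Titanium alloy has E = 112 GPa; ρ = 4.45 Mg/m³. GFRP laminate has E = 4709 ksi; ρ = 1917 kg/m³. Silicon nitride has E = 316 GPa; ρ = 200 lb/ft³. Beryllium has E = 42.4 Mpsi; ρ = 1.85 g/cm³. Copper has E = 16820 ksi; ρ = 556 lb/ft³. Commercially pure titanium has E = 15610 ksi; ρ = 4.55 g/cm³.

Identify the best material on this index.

Convert each candidate to consistent units, then evaluate M:
  brass: E = 97.22 GPa, ρ = 8590 kg/m³
  titanium alloy: E = 112.0 GPa, ρ = 4450 kg/m³
  GFRP laminate: E = 32.47 GPa, ρ = 1917 kg/m³
  silicon nitride: E = 316.0 GPa, ρ = 3204 kg/m³
  beryllium: E = 292.3 GPa, ρ = 1850 kg/m³
  copper: E = 116.0 GPa, ρ = 8906 kg/m³
  commercially pure titanium: E = 107.6 GPa, ρ = 4550 kg/m³
  beryllium: M = 158 MN·m/kg
  silicon nitride: M = 98.6 MN·m/kg
  titanium alloy: M = 25.2 MN·m/kg
  commercially pure titanium: M = 23.7 MN·m/kg
  GFRP laminate: M = 16.9 MN·m/kg
  copper: M = 13.0 MN·m/kg
  brass: M = 11.3 MN·m/kg
The maximum is for beryllium.

beryllium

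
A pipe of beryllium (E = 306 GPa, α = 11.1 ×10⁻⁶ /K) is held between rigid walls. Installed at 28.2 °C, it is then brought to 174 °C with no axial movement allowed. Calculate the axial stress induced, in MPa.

495 MPa

ΔT = 145.8 K. Constrained thermal stress σ = E·α·ΔT = 306.0×10³ MPa × 11.1×10⁻⁶ × 145.8 = 495 MPa (compressive).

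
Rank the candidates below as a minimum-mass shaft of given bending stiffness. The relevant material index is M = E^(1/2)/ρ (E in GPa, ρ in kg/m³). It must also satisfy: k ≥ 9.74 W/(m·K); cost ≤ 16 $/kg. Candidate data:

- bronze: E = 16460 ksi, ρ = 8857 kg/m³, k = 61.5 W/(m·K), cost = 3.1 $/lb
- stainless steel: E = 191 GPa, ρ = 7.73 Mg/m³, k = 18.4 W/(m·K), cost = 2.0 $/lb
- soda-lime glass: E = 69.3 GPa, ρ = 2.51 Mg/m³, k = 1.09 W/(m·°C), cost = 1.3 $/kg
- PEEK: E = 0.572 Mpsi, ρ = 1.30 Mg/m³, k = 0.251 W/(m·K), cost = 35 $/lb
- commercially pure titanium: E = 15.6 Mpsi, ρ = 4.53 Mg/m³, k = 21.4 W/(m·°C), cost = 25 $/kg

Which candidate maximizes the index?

Screen on constraints: k ≥ 9.74 W/(m·K); cost ≤ 16 $/kg. Survivors: bronze, stainless steel.
Convert each candidate to consistent units, then evaluate M:
  bronze: E = 113.5 GPa, ρ = 8857 kg/m³
  stainless steel: E = 191.0 GPa, ρ = 7730 kg/m³
  stainless steel: M = 1.79×10⁻³
  bronze: M = 1.20×10⁻³
Highest index: stainless steel.

stainless steel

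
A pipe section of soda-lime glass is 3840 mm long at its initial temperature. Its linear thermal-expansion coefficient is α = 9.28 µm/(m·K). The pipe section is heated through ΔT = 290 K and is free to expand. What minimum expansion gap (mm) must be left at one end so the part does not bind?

10.3 mm

ΔL = α·L₀·ΔT = 9.28×10⁻⁶ × 3840 mm × 290.0 K = 10.3 mm.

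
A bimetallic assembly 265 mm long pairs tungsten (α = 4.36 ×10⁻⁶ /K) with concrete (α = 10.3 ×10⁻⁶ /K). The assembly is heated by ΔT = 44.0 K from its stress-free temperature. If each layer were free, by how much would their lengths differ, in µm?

Δα = |4.36 − 10.3|×10⁻⁶/K = 5.94×10⁻⁶/K.
ΔL_mismatch = Δα·L·ΔT = 5.94×10⁻⁶ × 265.0 mm × 44.0 K = 69.3 µm.

69.3 µm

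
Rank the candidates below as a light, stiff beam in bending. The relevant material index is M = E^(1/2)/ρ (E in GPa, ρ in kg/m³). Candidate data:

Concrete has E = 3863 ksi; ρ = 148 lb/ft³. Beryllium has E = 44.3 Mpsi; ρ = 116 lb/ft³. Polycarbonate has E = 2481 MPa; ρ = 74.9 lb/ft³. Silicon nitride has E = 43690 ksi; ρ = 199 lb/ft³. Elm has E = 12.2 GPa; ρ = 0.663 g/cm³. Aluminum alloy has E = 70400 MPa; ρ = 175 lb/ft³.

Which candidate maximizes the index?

After converting to SI:
  concrete: E = 26.63 GPa, ρ = 2371 kg/m³
  beryllium: E = 305.4 GPa, ρ = 1858 kg/m³
  polycarbonate: E = 2.481 GPa, ρ = 1200 kg/m³
  silicon nitride: E = 301.2 GPa, ρ = 3188 kg/m³
  elm: E = 12.20 GPa, ρ = 663.0 kg/m³
  aluminum alloy: E = 70.40 GPa, ρ = 2803 kg/m³
  beryllium: M = 9.41×10⁻³
  silicon nitride: M = 5.44×10⁻³
  elm: M = 5.27×10⁻³
  aluminum alloy: M = 2.99×10⁻³
  concrete: M = 2.18×10⁻³
  polycarbonate: M = 1.31×10⁻³
Beryllium has the largest M.

beryllium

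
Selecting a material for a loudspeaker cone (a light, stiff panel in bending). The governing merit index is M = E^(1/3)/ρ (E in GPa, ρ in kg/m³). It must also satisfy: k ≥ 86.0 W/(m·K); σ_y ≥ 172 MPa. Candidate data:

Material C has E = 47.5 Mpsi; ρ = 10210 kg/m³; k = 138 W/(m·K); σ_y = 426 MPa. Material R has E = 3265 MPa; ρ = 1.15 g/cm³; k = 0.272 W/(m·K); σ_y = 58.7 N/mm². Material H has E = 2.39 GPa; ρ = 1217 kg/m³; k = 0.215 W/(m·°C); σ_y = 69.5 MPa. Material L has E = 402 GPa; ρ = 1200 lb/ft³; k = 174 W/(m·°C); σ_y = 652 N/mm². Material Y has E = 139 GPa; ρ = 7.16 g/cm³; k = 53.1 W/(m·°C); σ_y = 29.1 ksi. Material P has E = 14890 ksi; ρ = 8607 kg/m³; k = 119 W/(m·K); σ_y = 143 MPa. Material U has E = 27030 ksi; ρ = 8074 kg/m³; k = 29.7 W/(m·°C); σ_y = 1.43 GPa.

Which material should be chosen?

Screen on constraints: k ≥ 86.0 W/(m·K); σ_y ≥ 172 MPa. Survivors: material C, material L.
After converting to SI:
  material C: E = 327.5 GPa, ρ = 10210 kg/m³
  material L: E = 402.0 GPa, ρ = 19220 kg/m³
  material C: M = 0.675×10⁻³
  material L: M = 0.384×10⁻³
Material C has the largest M.

material C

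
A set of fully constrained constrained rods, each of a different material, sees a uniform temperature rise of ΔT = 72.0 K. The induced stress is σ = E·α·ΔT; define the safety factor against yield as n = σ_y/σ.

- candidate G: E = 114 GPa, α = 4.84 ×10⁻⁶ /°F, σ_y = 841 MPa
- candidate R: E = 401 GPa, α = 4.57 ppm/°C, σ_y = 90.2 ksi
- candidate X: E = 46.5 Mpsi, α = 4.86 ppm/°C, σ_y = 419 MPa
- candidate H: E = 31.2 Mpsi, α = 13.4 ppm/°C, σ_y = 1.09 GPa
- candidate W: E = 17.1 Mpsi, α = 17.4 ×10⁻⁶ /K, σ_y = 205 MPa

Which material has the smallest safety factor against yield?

Per material, after unit conversion:
  candidate G: E = 114.0, α = 8.71, σ_y = 841.0 → σ = 71.5 MPa, n = 11.8
  candidate R: E = 401.0, α = 4.57, σ_y = 621.9 → σ = 132 MPa, n = 4.71
  candidate X: E = 320.6, α = 4.86, σ_y = 419.0 → σ = 112 MPa, n = 3.73
  candidate H: E = 215.1, α = 13.4, σ_y = 1090 → σ = 208 MPa, n = 5.25
  candidate W: E = 117.9, α = 17.4, σ_y = 205.0 → σ = 148 MPa, n = 1.39
Smallest n: candidate W with n = 1.39.

candidate W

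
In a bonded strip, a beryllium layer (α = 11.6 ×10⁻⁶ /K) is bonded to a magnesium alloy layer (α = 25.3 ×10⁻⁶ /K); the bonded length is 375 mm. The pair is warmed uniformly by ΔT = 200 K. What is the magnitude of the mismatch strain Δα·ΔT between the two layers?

2.74×10⁻³

Δα = |11.6 − 25.3|×10⁻⁶/K = 13.7×10⁻⁶/K.
Mismatch strain = Δα·ΔT = 13.7×10⁻⁶ × 200.0 = 2.74×10⁻³.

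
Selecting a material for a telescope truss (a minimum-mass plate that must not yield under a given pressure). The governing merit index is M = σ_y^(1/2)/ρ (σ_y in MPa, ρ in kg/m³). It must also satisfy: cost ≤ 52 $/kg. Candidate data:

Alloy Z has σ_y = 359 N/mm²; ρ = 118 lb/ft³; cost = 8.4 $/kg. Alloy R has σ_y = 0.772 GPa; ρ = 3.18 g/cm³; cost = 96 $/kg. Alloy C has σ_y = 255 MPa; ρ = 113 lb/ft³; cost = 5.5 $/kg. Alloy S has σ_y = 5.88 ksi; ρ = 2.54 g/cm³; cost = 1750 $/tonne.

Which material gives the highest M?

alloy Z

Screen on constraints: cost ≤ 52 $/kg. Survivors: alloy Z, alloy C, alloy S.
Convert each candidate to consistent units, then evaluate M:
  alloy Z: σ_y = 359.0 MPa, ρ = 1890 kg/m³
  alloy C: σ_y = 255.0 MPa, ρ = 1810 kg/m³
  alloy S: σ_y = 40.54 MPa, ρ = 2540 kg/m³
  alloy Z: M = 10.0×10⁻³
  alloy C: M = 8.82×10⁻³
  alloy S: M = 2.51×10⁻³
Alloy Z has the largest M.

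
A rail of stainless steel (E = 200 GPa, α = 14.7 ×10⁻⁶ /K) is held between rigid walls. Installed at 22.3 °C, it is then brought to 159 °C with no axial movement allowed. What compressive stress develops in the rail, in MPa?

402 MPa

ΔT = 136.7 K. Constrained thermal stress σ = E·α·ΔT = 200.0×10³ MPa × 14.7×10⁻⁶ × 136.7 = 402 MPa (compressive).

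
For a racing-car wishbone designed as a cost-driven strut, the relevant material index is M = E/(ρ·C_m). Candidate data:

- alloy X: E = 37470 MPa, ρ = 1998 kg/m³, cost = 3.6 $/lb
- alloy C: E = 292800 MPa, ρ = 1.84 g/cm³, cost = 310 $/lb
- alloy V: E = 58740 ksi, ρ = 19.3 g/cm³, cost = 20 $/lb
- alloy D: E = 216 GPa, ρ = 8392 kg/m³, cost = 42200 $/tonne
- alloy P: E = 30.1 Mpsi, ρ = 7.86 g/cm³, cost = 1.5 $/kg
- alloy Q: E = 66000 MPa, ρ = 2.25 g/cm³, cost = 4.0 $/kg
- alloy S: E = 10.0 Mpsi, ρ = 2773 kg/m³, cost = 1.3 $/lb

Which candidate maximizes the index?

Convert each candidate to consistent units, then evaluate M:
  alloy X: E = 37.47 GPa, ρ = 1998 kg/m³, cost = 7.937 $/kg
  alloy C: E = 292.8 GPa, ρ = 1840 kg/m³, cost = 683.4 $/kg
  alloy V: E = 405.0 GPa, ρ = 19300 kg/m³, cost = 44.09 $/kg
  alloy D: E = 216.0 GPa, ρ = 8392 kg/m³, cost = 42.20 $/kg
  alloy P: E = 207.5 GPa, ρ = 7860 kg/m³, cost = 1.500 $/kg
  alloy Q: E = 66.00 GPa, ρ = 2250 kg/m³, cost = 4.000 $/kg
  alloy S: E = 68.95 GPa, ρ = 2773 kg/m³, cost = 2.866 $/kg
  alloy P: M = 17.6 MN·m per $
  alloy S: M = 8.68 MN·m per $
  alloy Q: M = 7.33 MN·m per $
  alloy X: M = 2.36 MN·m per $
  alloy D: M = 0.610 MN·m per $
  alloy V: M = 0.476 MN·m per $
  alloy C: M = 0.233 MN·m per $
The maximum is for alloy P.

alloy P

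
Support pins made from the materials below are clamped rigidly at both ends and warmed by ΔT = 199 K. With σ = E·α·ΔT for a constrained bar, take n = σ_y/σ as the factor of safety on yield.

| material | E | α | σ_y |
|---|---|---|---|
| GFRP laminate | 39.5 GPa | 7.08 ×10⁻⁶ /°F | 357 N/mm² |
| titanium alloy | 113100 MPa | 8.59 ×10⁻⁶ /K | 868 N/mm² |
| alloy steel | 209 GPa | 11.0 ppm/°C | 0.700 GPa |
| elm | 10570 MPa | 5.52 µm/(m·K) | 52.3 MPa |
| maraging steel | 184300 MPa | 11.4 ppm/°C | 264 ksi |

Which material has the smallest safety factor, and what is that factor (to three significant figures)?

alloy steel, n = 1.53

In consistent units (E in GPa, α in ×10⁻⁶/K, σ_y in MPa):
  GFRP laminate: E = 39.50, α = 12.7, σ_y = 357.0 → σ = 100 MPa, n = 3.56
  titanium alloy: E = 113.1, α = 8.59, σ_y = 868.0 → σ = 193 MPa, n = 4.49
  alloy steel: E = 209.0, α = 11.0, σ_y = 700.0 → σ = 458 MPa, n = 1.53
  elm: E = 10.57, α = 5.52, σ_y = 52.30 → σ = 11.6 MPa, n = 4.50
  maraging steel: E = 184.3, α = 11.4, σ_y = 1820 → σ = 418 MPa, n = 4.35
Alloy steel has the lowest safety factor, n = 1.53.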